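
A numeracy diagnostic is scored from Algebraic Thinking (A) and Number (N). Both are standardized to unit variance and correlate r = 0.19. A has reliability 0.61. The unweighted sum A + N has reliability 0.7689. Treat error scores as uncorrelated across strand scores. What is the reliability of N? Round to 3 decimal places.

Var(A+N) = 2 + 2·0.19 = 2.380.
True-score variance = ρ_A + ρ_N + 2·0.19, so 0.7689 = (0.61 + ρ_N + 0.38) / 2.380.
ρ_N = 0.7689·2.380 − 0.61 − 0.38 = 0.840.

0.840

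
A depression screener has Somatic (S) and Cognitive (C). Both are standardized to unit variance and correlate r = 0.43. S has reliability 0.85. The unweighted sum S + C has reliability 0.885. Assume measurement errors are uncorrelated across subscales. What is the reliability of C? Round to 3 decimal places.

Var(S+C) = 2 + 2·0.43 = 2.860.
True-score variance = ρ_S + ρ_C + 2·0.43, so 0.885 = (0.85 + ρ_C + 0.86) / 2.860.
ρ_C = 0.885·2.860 − 0.85 − 0.86 = 0.821.

0.821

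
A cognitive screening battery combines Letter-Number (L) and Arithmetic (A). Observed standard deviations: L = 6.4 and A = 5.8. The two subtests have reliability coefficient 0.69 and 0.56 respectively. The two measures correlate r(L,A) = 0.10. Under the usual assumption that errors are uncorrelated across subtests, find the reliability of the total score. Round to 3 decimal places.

Var(L+A) = 6.4² + 5.8² + 2·[6.4·5.8·0.10] = 74.6 + 7.424 = 82.024.
With uncorrelated errors the cross-covariances are all true-score covariance, so they carry over unchanged; only the diagonal terms shrink to ρᵢσᵢ².
True-score variance = [6.4²·0.69 + 5.8²·0.56] + 7.424 = 47.1008 + 7.424 = 54.5248.
Reliability = 54.5248 / 82.024 = 0.665.

0.665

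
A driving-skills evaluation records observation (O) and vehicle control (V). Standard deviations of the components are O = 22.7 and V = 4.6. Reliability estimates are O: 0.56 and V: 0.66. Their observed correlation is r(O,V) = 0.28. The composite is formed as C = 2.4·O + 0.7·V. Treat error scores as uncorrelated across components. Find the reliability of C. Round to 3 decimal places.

0.574

Var(C) = 2.4²·22.7² + 0.7²·4.6² + 2·[1.68·22.7·4.6·0.28] = 2978.44 + 98.2383 = 3076.68.
With uncorrelated errors the cross-covariances are all true-score covariance, so they carry over unchanged; only the diagonal terms shrink to ρᵢσᵢ².
True-score variance = [2.4²·22.7²·0.56 + 0.7²·4.6²·0.66] + 98.2383 = 1668.96 + 98.2383 = 1767.2.
Reliability = 1767.2 / 3076.68 = 0.574.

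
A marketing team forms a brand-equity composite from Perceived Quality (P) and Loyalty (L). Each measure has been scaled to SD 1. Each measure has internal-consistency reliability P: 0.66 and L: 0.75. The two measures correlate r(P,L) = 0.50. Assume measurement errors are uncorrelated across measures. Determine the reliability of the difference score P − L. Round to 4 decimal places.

0.4100

Var(P−L) = 1 + 1 − 2·0.50 = 2 − 1 = 1.
Because errors are independent across components, Cov(Tᵢ,Tⱼ) = Cov(Xᵢ,Xⱼ); the off-diagonal part of the true-score variance is the same as above.
True-score variance = [0.66 + 0.75] − 1 = 1.41 − 1 = 0.41.
Reliability = 0.41 / 1 = 0.4100.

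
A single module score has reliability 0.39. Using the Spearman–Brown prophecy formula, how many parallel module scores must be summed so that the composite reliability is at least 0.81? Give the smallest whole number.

7

k ≥ ρ*(1−ρ₁)/(ρ₁(1−ρ*)) = 0.81·0.61 / (0.39·0.19) = 6.668.
Smallest integer k = 7.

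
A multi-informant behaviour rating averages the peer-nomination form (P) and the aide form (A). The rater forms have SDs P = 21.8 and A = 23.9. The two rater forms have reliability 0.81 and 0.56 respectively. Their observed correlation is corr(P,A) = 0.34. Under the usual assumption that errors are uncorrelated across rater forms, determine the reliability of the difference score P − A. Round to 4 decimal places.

0.5064

Var(P−A) = 21.8² + 23.9² − 2·21.8·23.9·0.34 = 1046.45 − 354.294 = 692.156.
With uncorrelated errors the cross-covariances are all true-score covariance, so they carry over unchanged; only the diagonal terms shrink to ρᵢσᵢ².
True-score variance = [21.8²·0.81 + 23.9²·0.56] − 354.294 = 704.822 − 354.294 = 350.528.
Reliability = 350.528 / 692.156 = 0.5064.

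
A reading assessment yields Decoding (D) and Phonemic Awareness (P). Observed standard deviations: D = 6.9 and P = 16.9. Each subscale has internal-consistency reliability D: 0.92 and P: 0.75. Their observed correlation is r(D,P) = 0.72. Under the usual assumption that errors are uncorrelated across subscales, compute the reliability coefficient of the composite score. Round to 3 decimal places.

0.850

Var(D+P) = 6.9² + 16.9² + 2·[6.9·16.9·0.72] = 333.22 + 167.918 = 501.138.
With uncorrelated errors the cross-covariances are all true-score covariance, so they carry over unchanged; only the diagonal terms shrink to ρᵢσᵢ².
True-score variance = [6.9²·0.92 + 16.9²·0.75] + 167.918 = 258.009 + 167.918 = 425.927.
Reliability = 425.927 / 501.138 = 0.850.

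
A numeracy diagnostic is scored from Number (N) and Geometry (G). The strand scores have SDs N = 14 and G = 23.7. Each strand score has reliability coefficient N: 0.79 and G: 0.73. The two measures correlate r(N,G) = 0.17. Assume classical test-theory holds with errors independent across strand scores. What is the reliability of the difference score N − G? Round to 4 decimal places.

0.7010

Var(N−G) = 14² + 23.7² − 2·14·23.7·0.17 = 757.69 − 112.812 = 644.878.
Because errors are independent across components, Cov(Tᵢ,Tⱼ) = Cov(Xᵢ,Xⱼ); the off-diagonal part of the true-score variance is the same as above.
True-score variance = [14²·0.79 + 23.7²·0.73] − 112.812 = 564.874 − 112.812 = 452.062.
Reliability = 452.062 / 644.878 = 0.7010.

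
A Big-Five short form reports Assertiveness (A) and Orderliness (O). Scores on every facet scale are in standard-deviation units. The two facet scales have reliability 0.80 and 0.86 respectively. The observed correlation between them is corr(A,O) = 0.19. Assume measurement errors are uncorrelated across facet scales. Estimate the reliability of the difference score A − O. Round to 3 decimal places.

0.790

Var(A−O) = 1 + 1 − 2·0.19 = 2 − 0.38 = 1.62.
Because errors are independent across components, Cov(Tᵢ,Tⱼ) = Cov(Xᵢ,Xⱼ); the off-diagonal part of the true-score variance is the same as above.
True-score variance = [0.80 + 0.86] − 0.38 = 1.66 − 0.38 = 1.28.
Reliability = 1.28 / 1.62 = 0.790.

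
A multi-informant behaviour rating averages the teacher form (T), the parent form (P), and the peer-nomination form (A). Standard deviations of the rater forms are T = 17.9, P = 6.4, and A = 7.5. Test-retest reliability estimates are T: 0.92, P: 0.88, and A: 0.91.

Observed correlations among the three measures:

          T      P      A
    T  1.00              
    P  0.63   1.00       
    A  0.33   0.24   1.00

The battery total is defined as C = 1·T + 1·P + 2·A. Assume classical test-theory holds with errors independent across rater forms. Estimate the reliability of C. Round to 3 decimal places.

Var(C) = 17.9² + 6.4² + 2²·7.5² + 2·[17.9·6.4·0.63 + 2·17.9·7.5·0.33 + 2·6.4·7.5·0.24] = 586.37 + 367.636 = 954.006.
With uncorrelated errors the cross-covariances are all true-score covariance, so they carry over unchanged; only the diagonal terms shrink to ρᵢσᵢ².
True-score variance = [17.9²·0.92 + 6.4²·0.88 + 2²·7.5²·0.91] + 367.636 = 535.572 + 367.636 = 903.208.
Reliability = 903.208 / 954.006 = 0.947.

0.947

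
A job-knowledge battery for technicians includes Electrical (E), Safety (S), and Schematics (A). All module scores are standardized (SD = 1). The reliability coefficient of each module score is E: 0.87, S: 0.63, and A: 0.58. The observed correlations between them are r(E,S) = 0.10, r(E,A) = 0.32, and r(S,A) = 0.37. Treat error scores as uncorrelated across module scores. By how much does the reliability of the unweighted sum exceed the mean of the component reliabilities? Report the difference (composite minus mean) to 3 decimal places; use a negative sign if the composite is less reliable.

0.106

Var(sum) = 3 + 1.58 = 4.58; true-score variance = 2.08 + 1.58 = 3.66; composite reliability = 0.7991.
Mean component reliability = 0.6933.
Difference = 0.7991 − 0.6933 = 0.106.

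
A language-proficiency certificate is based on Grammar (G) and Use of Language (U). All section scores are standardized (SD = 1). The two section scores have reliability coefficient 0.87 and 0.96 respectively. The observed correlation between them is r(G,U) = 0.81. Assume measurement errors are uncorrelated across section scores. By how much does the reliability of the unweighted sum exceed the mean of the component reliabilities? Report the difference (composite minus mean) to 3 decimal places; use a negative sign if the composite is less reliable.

Var(sum) = 2 + 1.62 = 3.62; true-score variance = 1.83 + 1.62 = 3.45; composite reliability = 0.9530.
Mean component reliability = 0.9150.
Difference = 0.9530 − 0.9150 = 0.038.

0.038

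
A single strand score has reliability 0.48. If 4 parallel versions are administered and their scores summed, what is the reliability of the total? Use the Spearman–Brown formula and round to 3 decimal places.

0.787

ρ_k = kρ / (1 + (k−1)ρ) = 4·0.48 / (1 + 3·0.48) = 1.920 / 2.440 = 0.787.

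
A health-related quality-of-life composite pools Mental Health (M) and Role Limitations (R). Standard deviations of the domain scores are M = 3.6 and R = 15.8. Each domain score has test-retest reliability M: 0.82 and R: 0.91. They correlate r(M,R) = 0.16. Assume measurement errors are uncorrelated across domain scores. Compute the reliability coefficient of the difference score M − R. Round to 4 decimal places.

0.8985

Var(M−R) = 3.6² + 15.8² − 2·3.6·15.8·0.16 = 262.6 − 18.2016 = 244.398.
Because errors are independent across components, Cov(Tᵢ,Tⱼ) = Cov(Xᵢ,Xⱼ); the off-diagonal part of the true-score variance is the same as above.
True-score variance = [3.6²·0.82 + 15.8²·0.91] − 18.2016 = 237.8 − 18.2016 = 219.598.
Reliability = 219.598 / 244.398 = 0.8985.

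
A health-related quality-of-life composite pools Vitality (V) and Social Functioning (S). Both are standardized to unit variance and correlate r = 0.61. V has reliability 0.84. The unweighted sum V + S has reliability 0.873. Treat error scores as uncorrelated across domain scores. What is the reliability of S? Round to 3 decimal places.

Var(V+S) = 2 + 2·0.61 = 3.220.
True-score variance = ρ_V + ρ_S + 2·0.61, so 0.873 = (0.84 + ρ_S + 1.22) / 3.220.
ρ_S = 0.873·3.220 − 0.84 − 1.22 = 0.751.

0.751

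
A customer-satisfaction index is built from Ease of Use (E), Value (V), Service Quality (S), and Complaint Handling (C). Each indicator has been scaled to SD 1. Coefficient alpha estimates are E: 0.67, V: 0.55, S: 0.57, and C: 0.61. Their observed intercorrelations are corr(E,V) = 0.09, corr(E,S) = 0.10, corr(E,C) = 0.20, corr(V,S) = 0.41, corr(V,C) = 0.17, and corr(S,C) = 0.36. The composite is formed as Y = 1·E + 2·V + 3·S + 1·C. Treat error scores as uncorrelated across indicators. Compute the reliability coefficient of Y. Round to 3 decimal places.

0.735

Var(Y) = 1 + 2² + 3² + 1 + 2·[2·0.09 + 3·0.10 + 0.20 + 6·0.41 + 2·0.17 + 3·0.36] = 15 + 9.12 = 24.12.
Because errors are independent across components, Cov(Tᵢ,Tⱼ) = Cov(Xᵢ,Xⱼ); the off-diagonal part of the true-score variance is the same as above.
True-score variance = [0.67 + 2²·0.55 + 3²·0.57 + 0.61] + 9.12 = 8.61 + 9.12 = 17.73.
Reliability = 17.73 / 24.12 = 0.735.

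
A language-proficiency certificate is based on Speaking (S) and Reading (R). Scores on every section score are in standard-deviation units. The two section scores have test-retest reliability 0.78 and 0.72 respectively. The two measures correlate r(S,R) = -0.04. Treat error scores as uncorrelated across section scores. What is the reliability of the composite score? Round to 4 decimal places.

Var(S+R) = 2 + 2·[(-0.04)] = 2 − 0.08 = 1.92.
With uncorrelated errors the cross-covariances are all true-score covariance, so they carry over unchanged; only the diagonal terms shrink to ρᵢσᵢ².
True-score variance = [0.78 + 0.72] − 0.08 = 1.5 − 0.08 = 1.42.
Reliability = 1.42 / 1.92 = 0.7396.

0.7396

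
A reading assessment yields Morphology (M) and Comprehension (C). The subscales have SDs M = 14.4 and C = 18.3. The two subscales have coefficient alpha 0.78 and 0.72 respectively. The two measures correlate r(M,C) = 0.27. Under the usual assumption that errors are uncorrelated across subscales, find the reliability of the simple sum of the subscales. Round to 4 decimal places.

0.7964

Var(M+C) = 14.4² + 18.3² + 2·[14.4·18.3·0.27] = 542.25 + 142.301 = 684.551.
Under uncorrelated errors the observed covariances equal the true-score covariances, so only the own-variance terms attenuate.
True-score variance = [14.4²·0.78 + 18.3²·0.72] + 142.301 = 402.862 + 142.301 = 545.162.
Reliability = 545.162 / 684.551 = 0.7964.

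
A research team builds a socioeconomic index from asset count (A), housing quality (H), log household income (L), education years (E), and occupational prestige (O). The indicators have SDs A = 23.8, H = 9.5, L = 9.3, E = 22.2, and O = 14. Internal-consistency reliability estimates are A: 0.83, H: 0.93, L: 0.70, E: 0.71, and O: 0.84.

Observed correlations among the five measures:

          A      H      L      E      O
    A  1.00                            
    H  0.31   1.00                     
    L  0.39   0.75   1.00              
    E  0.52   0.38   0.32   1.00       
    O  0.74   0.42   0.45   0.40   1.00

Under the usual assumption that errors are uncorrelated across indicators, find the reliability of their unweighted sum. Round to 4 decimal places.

0.9179

Var(A+H+L+E+O) = 23.8² + 9.5² + 9.3² + 22.2² + 14² + 2·[23.8·9.5·0.31 + 23.8·9.3·0.39 + 23.8·22.2·0.52 + 23.8·14·0.74 + 9.5·9.3·0.75 + 9.5·22.2·0.38 + 9.5·14·0.42 + 9.3·22.2·0.32 + 9.3·14·0.45 + 22.2·14·0.40] = 1432.02 + 2257.94 = 3689.96.
Under uncorrelated errors the observed covariances equal the true-score covariances, so only the own-variance terms attenuate.
True-score variance = [23.8²·0.83 + 9.5²·0.93 + 9.3²·0.70 + 22.2²·0.71 + 14²·0.84] + 2257.94 = 1129.18 + 2257.94 = 3387.12.
Reliability = 3387.12 / 3689.96 = 0.9179.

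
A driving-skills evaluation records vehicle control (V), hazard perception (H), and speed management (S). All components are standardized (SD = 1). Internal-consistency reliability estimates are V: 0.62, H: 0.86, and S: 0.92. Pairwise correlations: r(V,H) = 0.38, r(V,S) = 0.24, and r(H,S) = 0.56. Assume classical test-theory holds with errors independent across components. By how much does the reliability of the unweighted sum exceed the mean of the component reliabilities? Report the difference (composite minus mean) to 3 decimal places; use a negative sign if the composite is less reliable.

Var(sum) = 3 + 2.36 = 5.36; true-score variance = 2.4 + 2.36 = 4.76; composite reliability = 0.8881.
Mean component reliability = 0.8000.
Difference = 0.8881 − 0.8000 = 0.088.

0.088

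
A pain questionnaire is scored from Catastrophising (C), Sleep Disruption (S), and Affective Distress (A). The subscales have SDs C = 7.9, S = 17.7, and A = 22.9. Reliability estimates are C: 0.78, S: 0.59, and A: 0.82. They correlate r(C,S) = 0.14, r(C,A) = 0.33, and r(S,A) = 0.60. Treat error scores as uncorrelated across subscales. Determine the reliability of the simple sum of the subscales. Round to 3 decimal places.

0.847

Var(C+S+A) = 7.9² + 17.7² + 22.9² + 2·[7.9·17.7·0.14 + 7.9·22.9·0.33 + 17.7·22.9·0.60] = 900.11 + 644.949 = 1545.06.
With uncorrelated errors the cross-covariances are all true-score covariance, so they carry over unchanged; only the diagonal terms shrink to ρᵢσᵢ².
True-score variance = [7.9²·0.78 + 17.7²·0.59 + 22.9²·0.82] + 644.949 = 663.537 + 644.949 = 1308.49.
Reliability = 1308.49 / 1545.06 = 0.847.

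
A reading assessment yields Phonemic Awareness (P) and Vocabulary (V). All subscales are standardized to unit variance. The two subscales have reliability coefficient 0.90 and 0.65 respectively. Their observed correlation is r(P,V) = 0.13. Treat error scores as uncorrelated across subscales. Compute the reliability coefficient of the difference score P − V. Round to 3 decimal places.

Var(P−V) = 1 + 1 − 2·0.13 = 2 − 0.26 = 1.74.
With uncorrelated errors the cross-covariances are all true-score covariance, so they carry over unchanged; only the diagonal terms shrink to ρᵢσᵢ².
True-score variance = [0.90 + 0.65] − 0.26 = 1.55 − 0.26 = 1.29.
Reliability = 1.29 / 1.74 = 0.741.

0.741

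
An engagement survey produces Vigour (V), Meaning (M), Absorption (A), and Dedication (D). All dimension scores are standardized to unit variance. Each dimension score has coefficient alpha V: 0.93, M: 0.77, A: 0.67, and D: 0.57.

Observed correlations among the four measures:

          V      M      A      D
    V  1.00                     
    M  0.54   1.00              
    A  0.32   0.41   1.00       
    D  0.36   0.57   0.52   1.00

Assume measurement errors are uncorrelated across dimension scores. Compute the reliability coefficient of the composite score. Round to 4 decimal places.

Var(V+M+A+D) = 4 + 2·[0.54 + 0.32 + 0.36 + 0.41 + 0.57 + 0.52] = 4 + 5.44 = 9.44.
Under uncorrelated errors the observed covariances equal the true-score covariances, so only the own-variance terms attenuate.
True-score variance = [0.93 + 0.77 + 0.67 + 0.57] + 5.44 = 2.94 + 5.44 = 8.38.
Reliability = 8.38 / 9.44 = 0.8877.

0.8877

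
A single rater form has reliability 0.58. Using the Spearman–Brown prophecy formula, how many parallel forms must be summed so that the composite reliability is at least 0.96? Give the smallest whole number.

18

k ≥ ρ*(1−ρ₁)/(ρ₁(1−ρ*)) = 0.96·0.42 / (0.58·0.04) = 17.379.
Smallest integer k = 18.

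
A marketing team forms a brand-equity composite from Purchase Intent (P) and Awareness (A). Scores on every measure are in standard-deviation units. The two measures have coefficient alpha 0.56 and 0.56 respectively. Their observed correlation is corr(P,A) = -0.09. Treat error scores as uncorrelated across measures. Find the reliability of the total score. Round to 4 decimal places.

0.5165

Var(P+A) = 2 + 2·[(-0.09)] = 2 − 0.18 = 1.82.
With uncorrelated errors the cross-covariances are all true-score covariance, so they carry over unchanged; only the diagonal terms shrink to ρᵢσᵢ².
True-score variance = [0.56 + 0.56] − 0.18 = 1.12 − 0.18 = 0.94.
Reliability = 0.94 / 1.82 = 0.5165.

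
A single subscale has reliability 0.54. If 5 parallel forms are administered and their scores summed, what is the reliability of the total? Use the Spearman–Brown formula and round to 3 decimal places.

0.854

ρ_k = kρ / (1 + (k−1)ρ) = 5·0.54 / (1 + 4·0.54) = 2.700 / 3.160 = 0.854.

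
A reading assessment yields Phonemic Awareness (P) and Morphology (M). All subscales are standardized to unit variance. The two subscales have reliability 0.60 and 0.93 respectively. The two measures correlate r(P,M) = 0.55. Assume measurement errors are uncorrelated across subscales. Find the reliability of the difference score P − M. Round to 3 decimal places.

Var(P−M) = 1 + 1 − 2·0.55 = 2 − 1.1 = 0.9.
Because errors are independent across components, Cov(Tᵢ,Tⱼ) = Cov(Xᵢ,Xⱼ); the off-diagonal part of the true-score variance is the same as above.
True-score variance = [0.60 + 0.93] − 1.1 = 1.53 − 1.1 = 0.43.
Reliability = 0.43 / 0.9 = 0.478.

0.478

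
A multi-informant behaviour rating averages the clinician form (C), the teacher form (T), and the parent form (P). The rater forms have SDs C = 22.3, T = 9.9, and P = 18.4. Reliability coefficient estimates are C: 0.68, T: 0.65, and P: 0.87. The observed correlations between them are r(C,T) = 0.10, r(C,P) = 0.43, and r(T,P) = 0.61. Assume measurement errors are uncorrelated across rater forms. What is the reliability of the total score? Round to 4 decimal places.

0.8471

Var(C+T+P) = 22.3² + 9.9² + 18.4² + 2·[22.3·9.9·0.10 + 22.3·18.4·0.43 + 9.9·18.4·0.61] = 933.86 + 619.264 = 1553.12.
With uncorrelated errors the cross-covariances are all true-score covariance, so they carry over unchanged; only the diagonal terms shrink to ρᵢσᵢ².
True-score variance = [22.3²·0.68 + 9.9²·0.65 + 18.4²·0.87] + 619.264 = 696.411 + 619.264 = 1315.68.
Reliability = 1315.68 / 1553.12 = 0.8471.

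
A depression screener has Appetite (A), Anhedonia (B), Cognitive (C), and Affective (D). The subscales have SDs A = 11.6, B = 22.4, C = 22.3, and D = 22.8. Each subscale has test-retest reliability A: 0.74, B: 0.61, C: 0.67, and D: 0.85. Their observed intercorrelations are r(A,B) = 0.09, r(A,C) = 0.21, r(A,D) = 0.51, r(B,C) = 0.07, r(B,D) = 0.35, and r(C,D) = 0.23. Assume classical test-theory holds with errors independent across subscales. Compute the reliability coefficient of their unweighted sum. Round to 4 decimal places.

0.8275

Var(A+B+C+D) = 11.6² + 22.4² + 22.3² + 22.8² + 2·[11.6·22.4·0.09 + 11.6·22.3·0.21 + 11.6·22.8·0.51 + 22.4·22.3·0.07 + 22.4·22.8·0.35 + 22.3·22.8·0.23] = 1653.45 + 1086.51 = 2739.96.
Under uncorrelated errors the observed covariances equal the true-score covariances, so only the own-variance terms attenuate.
True-score variance = [11.6²·0.74 + 22.4²·0.61 + 22.3²·0.67 + 22.8²·0.85] + 1086.51 = 1180.7 + 1086.51 = 2267.2.
Reliability = 2267.2 / 2739.96 = 0.8275.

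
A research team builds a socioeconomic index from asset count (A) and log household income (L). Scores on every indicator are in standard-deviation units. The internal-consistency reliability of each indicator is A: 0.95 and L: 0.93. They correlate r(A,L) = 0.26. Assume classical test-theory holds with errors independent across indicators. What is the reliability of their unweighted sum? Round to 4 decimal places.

Var(A+L) = 2 + 2·[0.26] = 2 + 0.52 = 2.52.
With uncorrelated errors the cross-covariances are all true-score covariance, so they carry over unchanged; only the diagonal terms shrink to ρᵢσᵢ².
True-score variance = [0.95 + 0.93] + 0.52 = 1.88 + 0.52 = 2.4.
Reliability = 2.4 / 2.52 = 0.9524.

0.9524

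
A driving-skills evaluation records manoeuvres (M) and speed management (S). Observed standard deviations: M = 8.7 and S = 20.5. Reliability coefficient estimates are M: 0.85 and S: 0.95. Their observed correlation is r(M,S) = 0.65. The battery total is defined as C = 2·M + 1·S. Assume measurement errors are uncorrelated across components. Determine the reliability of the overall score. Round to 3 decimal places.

0.944

Var(C) = 2²·8.7² + 20.5² + 2·[2·8.7·20.5·0.65] = 723.01 + 463.71 = 1186.72.
With uncorrelated errors the cross-covariances are all true-score covariance, so they carry over unchanged; only the diagonal terms shrink to ρᵢσᵢ².
True-score variance = [2²·8.7²·0.85 + 20.5²·0.95] + 463.71 = 656.583 + 463.71 = 1120.29.
Reliability = 1120.29 / 1186.72 = 0.944.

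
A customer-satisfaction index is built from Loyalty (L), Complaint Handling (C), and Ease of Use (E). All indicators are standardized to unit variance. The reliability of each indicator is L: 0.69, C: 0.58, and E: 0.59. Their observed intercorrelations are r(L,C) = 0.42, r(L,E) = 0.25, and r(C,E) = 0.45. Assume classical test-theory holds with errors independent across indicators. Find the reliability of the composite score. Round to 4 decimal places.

0.7824

Var(L+C+E) = 3 + 2·[0.42 + 0.25 + 0.45] = 3 + 2.24 = 5.24.
Because errors are independent across components, Cov(Tᵢ,Tⱼ) = Cov(Xᵢ,Xⱼ); the off-diagonal part of the true-score variance is the same as above.
True-score variance = [0.69 + 0.58 + 0.59] + 2.24 = 1.86 + 2.24 = 4.1.
Reliability = 4.1 / 5.24 = 0.7824.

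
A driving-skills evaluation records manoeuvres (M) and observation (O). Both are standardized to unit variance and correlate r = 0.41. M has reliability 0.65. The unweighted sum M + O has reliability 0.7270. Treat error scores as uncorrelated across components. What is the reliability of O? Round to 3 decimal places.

Var(M+O) = 2 + 2·0.41 = 2.820.
True-score variance = ρ_M + ρ_O + 2·0.41, so 0.7270 = (0.65 + ρ_O + 0.82) / 2.820.
ρ_O = 0.7270·2.820 − 0.65 − 0.82 = 0.580.

0.580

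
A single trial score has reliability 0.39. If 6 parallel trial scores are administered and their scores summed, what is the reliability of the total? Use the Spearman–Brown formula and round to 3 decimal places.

0.793

ρ_k = kρ / (1 + (k−1)ρ) = 6·0.39 / (1 + 5·0.39) = 2.340 / 2.950 = 0.793.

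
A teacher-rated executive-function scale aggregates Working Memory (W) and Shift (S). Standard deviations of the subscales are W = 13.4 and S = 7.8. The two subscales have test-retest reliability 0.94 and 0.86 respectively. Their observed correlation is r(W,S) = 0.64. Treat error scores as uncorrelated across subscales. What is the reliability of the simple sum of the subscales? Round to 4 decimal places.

0.9484

Var(W+S) = 13.4² + 7.8² + 2·[13.4·7.8·0.64] = 240.4 + 133.786 = 374.186.
Because errors are independent across components, Cov(Tᵢ,Tⱼ) = Cov(Xᵢ,Xⱼ); the off-diagonal part of the true-score variance is the same as above.
True-score variance = [13.4²·0.94 + 7.8²·0.86] + 133.786 = 221.109 + 133.786 = 354.894.
Reliability = 354.894 / 374.186 = 0.9484.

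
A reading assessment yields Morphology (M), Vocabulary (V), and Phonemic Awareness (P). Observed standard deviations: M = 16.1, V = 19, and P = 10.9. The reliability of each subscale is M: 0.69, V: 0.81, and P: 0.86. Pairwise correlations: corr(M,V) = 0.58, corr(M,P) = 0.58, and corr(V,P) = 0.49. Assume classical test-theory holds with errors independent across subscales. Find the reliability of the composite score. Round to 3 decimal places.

Var(M+V+P) = 16.1² + 19² + 10.9² + 2·[16.1·19·0.58 + 16.1·10.9·0.58 + 19·10.9·0.49] = 739.02 + 761.37 = 1500.39.
With uncorrelated errors the cross-covariances are all true-score covariance, so they carry over unchanged; only the diagonal terms shrink to ρᵢσᵢ².
True-score variance = [16.1²·0.69 + 19²·0.81 + 10.9²·0.86] + 761.37 = 573.442 + 761.37 = 1334.81.
Reliability = 1334.81 / 1500.39 = 0.890.

0.890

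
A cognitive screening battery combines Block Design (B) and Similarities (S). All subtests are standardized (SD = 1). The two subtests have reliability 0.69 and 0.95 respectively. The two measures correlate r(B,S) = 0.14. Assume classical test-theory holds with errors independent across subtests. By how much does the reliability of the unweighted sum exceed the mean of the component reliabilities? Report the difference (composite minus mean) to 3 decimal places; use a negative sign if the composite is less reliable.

Var(sum) = 2 + 0.28 = 2.28; true-score variance = 1.64 + 0.28 = 1.92; composite reliability = 0.8421.
Mean component reliability = 0.8200.
Difference = 0.8421 − 0.8200 = 0.022.

0.022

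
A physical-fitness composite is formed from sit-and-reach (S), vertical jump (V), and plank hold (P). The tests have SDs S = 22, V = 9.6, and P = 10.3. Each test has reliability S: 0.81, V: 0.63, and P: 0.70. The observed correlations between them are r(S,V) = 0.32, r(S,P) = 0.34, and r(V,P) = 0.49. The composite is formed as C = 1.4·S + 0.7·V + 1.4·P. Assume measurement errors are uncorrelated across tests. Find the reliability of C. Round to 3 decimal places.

0.850

Var(C) = 1.4²·22² + 0.7²·9.6² + 1.4²·10.3² + 2·[0.98·22·9.6·0.32 + 1.96·22·10.3·0.34 + 0.98·9.6·10.3·0.49] = 1201.73 + 529.441 = 1731.18.
Under uncorrelated errors the observed covariances equal the true-score covariances, so only the own-variance terms attenuate.
True-score variance = [1.4²·22²·0.81 + 0.7²·9.6²·0.63 + 1.4²·10.3²·0.70] + 529.441 = 942.404 + 529.441 = 1471.85.
Reliability = 1471.85 / 1731.18 = 0.850.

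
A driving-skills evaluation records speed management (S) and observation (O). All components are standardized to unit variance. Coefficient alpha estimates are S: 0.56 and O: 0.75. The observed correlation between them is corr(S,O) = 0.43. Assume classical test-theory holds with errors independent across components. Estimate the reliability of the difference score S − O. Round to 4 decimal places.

Var(S−O) = 1 + 1 − 2·0.43 = 2 − 0.86 = 1.14.
With uncorrelated errors the cross-covariances are all true-score covariance, so they carry over unchanged; only the diagonal terms shrink to ρᵢσᵢ².
True-score variance = [0.56 + 0.75] − 0.86 = 1.31 − 0.86 = 0.45.
Reliability = 0.45 / 1.14 = 0.3947.

0.3947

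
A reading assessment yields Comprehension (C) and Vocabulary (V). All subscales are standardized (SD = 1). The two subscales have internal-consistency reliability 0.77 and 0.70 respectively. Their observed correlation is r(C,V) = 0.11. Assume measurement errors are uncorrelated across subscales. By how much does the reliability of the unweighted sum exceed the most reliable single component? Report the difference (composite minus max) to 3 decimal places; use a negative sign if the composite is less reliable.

Var(sum) = 2 + 0.22 = 2.22; true-score variance = 1.47 + 0.22 = 1.69; composite reliability = 0.7613.
Max component reliability = 0.7700.
Difference = 0.7613 − 0.7700 = -0.009.

-0.009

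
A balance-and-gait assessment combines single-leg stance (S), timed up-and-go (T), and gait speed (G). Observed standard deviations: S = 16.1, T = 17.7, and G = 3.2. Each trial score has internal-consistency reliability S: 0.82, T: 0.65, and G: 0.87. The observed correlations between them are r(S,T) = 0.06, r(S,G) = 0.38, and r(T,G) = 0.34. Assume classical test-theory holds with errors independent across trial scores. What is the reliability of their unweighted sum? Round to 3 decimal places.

Var(S+T+G) = 16.1² + 17.7² + 3.2² + 2·[16.1·17.7·0.06 + 16.1·3.2·0.38 + 17.7·3.2·0.34] = 582.74 + 111.867 = 694.607.
Because errors are independent across components, Cov(Tᵢ,Tⱼ) = Cov(Xᵢ,Xⱼ); the off-diagonal part of the true-score variance is the same as above.
True-score variance = [16.1²·0.82 + 17.7²·0.65 + 3.2²·0.87] + 111.867 = 425.1 + 111.867 = 536.966.
Reliability = 536.966 / 694.607 = 0.773.

0.773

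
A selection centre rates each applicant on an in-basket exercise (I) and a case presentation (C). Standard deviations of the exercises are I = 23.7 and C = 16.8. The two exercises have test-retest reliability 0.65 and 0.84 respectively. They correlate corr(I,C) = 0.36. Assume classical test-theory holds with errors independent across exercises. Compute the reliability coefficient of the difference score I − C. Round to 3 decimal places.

0.566

Var(I−C) = 23.7² + 16.8² − 2·23.7·16.8·0.36 = 843.93 − 286.675 = 557.255.
Because errors are independent across components, Cov(Tᵢ,Tⱼ) = Cov(Xᵢ,Xⱼ); the off-diagonal part of the true-score variance is the same as above.
True-score variance = [23.7²·0.65 + 16.8²·0.84] − 286.675 = 602.18 − 286.675 = 315.505.
Reliability = 315.505 / 557.255 = 0.566.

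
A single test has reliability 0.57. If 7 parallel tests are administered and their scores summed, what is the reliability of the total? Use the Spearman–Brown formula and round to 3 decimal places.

0.903

ρ_k = kρ / (1 + (k−1)ρ) = 7·0.57 / (1 + 6·0.57) = 3.990 / 4.420 = 0.903.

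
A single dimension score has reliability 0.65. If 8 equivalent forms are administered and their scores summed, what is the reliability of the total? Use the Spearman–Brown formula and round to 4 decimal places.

ρ_k = kρ / (1 + (k−1)ρ) = 8·0.65 / (1 + 7·0.65) = 5.200 / 5.550 = 0.9369.

0.9369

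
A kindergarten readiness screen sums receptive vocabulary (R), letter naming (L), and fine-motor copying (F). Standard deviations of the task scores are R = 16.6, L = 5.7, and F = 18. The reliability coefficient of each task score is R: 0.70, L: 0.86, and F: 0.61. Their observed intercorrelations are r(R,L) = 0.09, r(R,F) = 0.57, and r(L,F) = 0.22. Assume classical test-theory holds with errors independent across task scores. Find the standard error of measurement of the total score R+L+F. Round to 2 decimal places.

Var(total) = 632.05 + 402.808 = 1034.86.
True-score variance = 418.473 + 402.808 = 821.281, so reliability = 0.7936.
Error variance = 1034.86 − 821.281 = 213.577; SEM = √213.577 = 14.61.

14.61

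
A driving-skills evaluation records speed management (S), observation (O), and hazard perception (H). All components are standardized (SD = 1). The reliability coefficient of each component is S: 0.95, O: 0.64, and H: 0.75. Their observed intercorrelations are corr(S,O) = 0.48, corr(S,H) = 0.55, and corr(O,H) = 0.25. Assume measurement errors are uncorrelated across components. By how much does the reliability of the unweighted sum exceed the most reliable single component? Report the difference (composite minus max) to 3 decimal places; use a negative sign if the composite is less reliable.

-0.069

Var(sum) = 3 + 2.56 = 5.56; true-score variance = 2.34 + 2.56 = 4.9; composite reliability = 0.8813.
Max component reliability = 0.9500.
Difference = 0.8813 − 0.9500 = -0.069.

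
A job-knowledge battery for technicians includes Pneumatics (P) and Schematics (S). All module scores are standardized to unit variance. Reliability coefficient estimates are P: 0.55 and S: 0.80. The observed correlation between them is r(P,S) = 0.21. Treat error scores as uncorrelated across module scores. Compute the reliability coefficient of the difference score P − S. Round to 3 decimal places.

Var(P−S) = 1 + 1 − 2·0.21 = 2 − 0.42 = 1.58.
With uncorrelated errors the cross-covariances are all true-score covariance, so they carry over unchanged; only the diagonal terms shrink to ρᵢσᵢ².
True-score variance = [0.55 + 0.80] − 0.42 = 1.35 − 0.42 = 0.93.
Reliability = 0.93 / 1.58 = 0.589.

0.589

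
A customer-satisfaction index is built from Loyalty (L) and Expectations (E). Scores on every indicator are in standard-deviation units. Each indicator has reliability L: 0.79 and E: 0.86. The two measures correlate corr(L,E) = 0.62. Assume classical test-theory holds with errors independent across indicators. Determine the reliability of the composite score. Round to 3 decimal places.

Var(L+E) = 2 + 2·[0.62] = 2 + 1.24 = 3.24.
Because errors are independent across components, Cov(Tᵢ,Tⱼ) = Cov(Xᵢ,Xⱼ); the off-diagonal part of the true-score variance is the same as above.
True-score variance = [0.79 + 0.86] + 1.24 = 1.65 + 1.24 = 2.89.
Reliability = 2.89 / 3.24 = 0.892.

0.892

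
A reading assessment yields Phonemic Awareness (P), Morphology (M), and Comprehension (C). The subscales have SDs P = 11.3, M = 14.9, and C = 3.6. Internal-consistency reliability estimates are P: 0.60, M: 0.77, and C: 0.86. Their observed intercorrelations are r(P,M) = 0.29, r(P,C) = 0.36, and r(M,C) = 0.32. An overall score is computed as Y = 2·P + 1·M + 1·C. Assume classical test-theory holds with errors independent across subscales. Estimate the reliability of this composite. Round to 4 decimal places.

Var(Y) = 2²·11.3² + 14.9² + 3.6² + 2·[2·11.3·14.9·0.29 + 2·11.3·3.6·0.36 + 14.9·3.6·0.32] = 745.73 + 288.218 = 1033.95.
Because errors are independent across components, Cov(Tᵢ,Tⱼ) = Cov(Xᵢ,Xⱼ); the off-diagonal part of the true-score variance is the same as above.
True-score variance = [2²·11.3²·0.60 + 14.9²·0.77 + 3.6²·0.86] + 288.218 = 488.549 + 288.218 = 776.767.
Reliability = 776.767 / 1033.95 = 0.7513.

0.7513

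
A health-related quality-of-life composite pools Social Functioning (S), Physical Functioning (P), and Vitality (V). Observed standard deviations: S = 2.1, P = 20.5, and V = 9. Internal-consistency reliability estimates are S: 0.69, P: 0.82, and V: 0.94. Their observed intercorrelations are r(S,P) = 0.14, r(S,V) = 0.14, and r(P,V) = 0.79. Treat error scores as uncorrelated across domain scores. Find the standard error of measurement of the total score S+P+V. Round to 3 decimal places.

9.048

Var(total) = 505.66 + 308.856 = 814.516.
True-score variance = 423.788 + 308.856 = 732.644, so reliability = 0.8995.
Error variance = 814.516 − 732.644 = 81.8721; SEM = √81.8721 = 9.048.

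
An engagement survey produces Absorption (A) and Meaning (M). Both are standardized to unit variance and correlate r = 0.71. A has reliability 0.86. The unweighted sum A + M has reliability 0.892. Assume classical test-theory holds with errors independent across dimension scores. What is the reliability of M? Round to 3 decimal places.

Var(A+M) = 2 + 2·0.71 = 3.420.
True-score variance = ρ_A + ρ_M + 2·0.71, so 0.892 = (0.86 + ρ_M + 1.42) / 3.420.
ρ_M = 0.892·3.420 − 0.86 − 1.42 = 0.771.

0.771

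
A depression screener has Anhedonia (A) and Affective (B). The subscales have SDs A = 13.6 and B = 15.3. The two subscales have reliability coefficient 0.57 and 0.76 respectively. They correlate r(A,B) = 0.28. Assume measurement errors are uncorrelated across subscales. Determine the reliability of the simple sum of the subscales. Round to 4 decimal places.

Var(A+B) = 13.6² + 15.3² + 2·[13.6·15.3·0.28] = 419.05 + 116.525 = 535.575.
Because errors are independent across components, Cov(Tᵢ,Tⱼ) = Cov(Xᵢ,Xⱼ); the off-diagonal part of the true-score variance is the same as above.
True-score variance = [13.6²·0.57 + 15.3²·0.76] + 116.525 = 283.336 + 116.525 = 399.86.
Reliability = 399.86 / 535.575 = 0.7466.

0.7466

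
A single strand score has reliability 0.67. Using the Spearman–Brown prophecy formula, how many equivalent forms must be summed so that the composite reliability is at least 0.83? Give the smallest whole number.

k ≥ ρ*(1−ρ₁)/(ρ₁(1−ρ*)) = 0.83·0.33 / (0.67·0.17) = 2.405.
Smallest integer k = 3.

3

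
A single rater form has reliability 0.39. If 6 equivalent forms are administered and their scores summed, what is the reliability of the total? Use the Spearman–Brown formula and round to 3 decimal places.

ρ_k = kρ / (1 + (k−1)ρ) = 6·0.39 / (1 + 5·0.39) = 2.340 / 2.950 = 0.793.

0.793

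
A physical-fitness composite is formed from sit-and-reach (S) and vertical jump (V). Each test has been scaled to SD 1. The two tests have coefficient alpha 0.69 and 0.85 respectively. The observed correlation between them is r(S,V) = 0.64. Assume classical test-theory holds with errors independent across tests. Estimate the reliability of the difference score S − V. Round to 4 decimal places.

0.3611

Var(S−V) = 1 + 1 − 2·0.64 = 2 − 1.28 = 0.72.
Because errors are independent across components, Cov(Tᵢ,Tⱼ) = Cov(Xᵢ,Xⱼ); the off-diagonal part of the true-score variance is the same as above.
True-score variance = [0.69 + 0.85] − 1.28 = 1.54 − 1.28 = 0.26.
Reliability = 0.26 / 0.72 = 0.3611.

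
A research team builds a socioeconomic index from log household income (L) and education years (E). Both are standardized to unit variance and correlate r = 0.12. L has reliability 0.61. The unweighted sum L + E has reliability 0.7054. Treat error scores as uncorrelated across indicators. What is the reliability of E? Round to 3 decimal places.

Var(L+E) = 2 + 2·0.12 = 2.240.
True-score variance = ρ_L + ρ_E + 2·0.12, so 0.7054 = (0.61 + ρ_E + 0.24) / 2.240.
ρ_E = 0.7054·2.240 − 0.61 − 0.24 = 0.730.

0.730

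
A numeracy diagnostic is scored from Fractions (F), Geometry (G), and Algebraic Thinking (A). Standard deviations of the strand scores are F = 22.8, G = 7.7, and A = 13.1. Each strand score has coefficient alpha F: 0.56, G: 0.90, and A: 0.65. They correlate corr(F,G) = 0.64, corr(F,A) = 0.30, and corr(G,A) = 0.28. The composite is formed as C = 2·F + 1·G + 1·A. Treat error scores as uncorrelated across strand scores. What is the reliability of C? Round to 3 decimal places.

0.691

Var(C) = 2²·22.8² + 7.7² + 13.1² + 2·[2·22.8·7.7·0.64 + 2·22.8·13.1·0.30 + 7.7·13.1·0.28] = 2310.26 + 864.337 = 3174.6.
Under uncorrelated errors the observed covariances equal the true-score covariances, so only the own-variance terms attenuate.
True-score variance = [2²·22.8²·0.56 + 7.7²·0.90 + 13.1²·0.65] + 864.337 = 1329.35 + 864.337 = 2193.69.
Reliability = 2193.69 / 3174.6 = 0.691.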